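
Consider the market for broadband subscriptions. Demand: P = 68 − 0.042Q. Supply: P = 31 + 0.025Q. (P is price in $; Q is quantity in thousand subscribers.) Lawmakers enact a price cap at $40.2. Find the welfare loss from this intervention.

Competitive equilibrium: 68 − 0.042Q = 31 + 0.025Q → Q* = 552.2388, P* = 44.806.
At the ceiling P = 40.2, quantity supplied = (40.2 − 31)/0.025 = 368.
Willingness to pay at Q' = 368: 68 − 0.042·368 = 52.544.
ΔQ = 552.2388 − 368 = 184.2388; wedge = 52.544 − 40.2 = 12.344.
The triangle = ½ × 184.2388 × 12.344 = $1137.12 thousand.

$1137.12 thousand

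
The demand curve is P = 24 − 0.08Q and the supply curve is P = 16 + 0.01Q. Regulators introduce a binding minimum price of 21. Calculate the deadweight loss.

118.84

Competitive equilibrium: 24 − 0.08Q = 16 + 0.01Q → Q* = 88.8889, P* = 16.8889.
At the floor P = 21, quantity demanded = (24 − 21)/0.08 = 37.5.
Sellers' marginal cost at Q' = 37.5: 16 + 0.01·37.5 = 16.375.
ΔQ = 88.8889 − 37.5 = 51.3889; wedge = 21 − 16.375 = 4.625.
Welfare loss = ½ × 51.3889 × 4.625 = 118.84.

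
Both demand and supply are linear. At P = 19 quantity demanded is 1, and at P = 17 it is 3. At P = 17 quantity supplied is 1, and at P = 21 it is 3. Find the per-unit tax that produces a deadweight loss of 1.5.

3

Demand slope = (17 − 19)/(3 − 1) = −1, so P = 20 − Q.
Supply slope = (21 − 17)/(3 − 1) = 2, so P = 15 + 2Q.
Competitive equilibrium: 20 − Q = 15 + 2Q → Q* = 1.6667, P* = 18.3333.
A tax t gives ΔQ = t/3 and wedge t, so DWL = t²/6.
t²/6 = 1.5 → t² = 9 → t = 3.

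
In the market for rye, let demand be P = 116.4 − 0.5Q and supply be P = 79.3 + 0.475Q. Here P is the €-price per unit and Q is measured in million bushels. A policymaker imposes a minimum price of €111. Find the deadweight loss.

Competitive equilibrium: 116.4 − 0.5Q = 79.3 + 0.475Q → Q* = 38.0513, P* = 97.3744.
At the floor P = 111, quantity demanded = (116.4 − 111)/0.5 = 10.8.
Sellers' marginal cost at Q' = 10.8: 79.3 + 0.475·10.8 = 84.43.
ΔQ = 38.0513 − 10.8 = 27.2513; wedge = 111 − 84.43 = 26.57.
The triangle = ½ × 27.2513 × 26.57 = €362.03 million.

€362.03 million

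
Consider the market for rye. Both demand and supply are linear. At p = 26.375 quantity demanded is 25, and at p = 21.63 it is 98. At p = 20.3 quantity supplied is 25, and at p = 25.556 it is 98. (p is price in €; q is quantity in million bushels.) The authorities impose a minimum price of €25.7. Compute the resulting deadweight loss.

€78.99 million

Demand slope = (21.63 − 26.375)/(98 − 25) = −0.065, so p = 28 − 0.065q.
Supply slope = (25.556 − 20.3)/(98 − 25) = 0.072, so p = 18.5 + 0.072q.
Competitive equilibrium: 28 − 0.065q = 18.5 + 0.072q → q* = 69.3431, p* = 23.4927.
At the floor p = 25.7, quantity demanded = (28 − 25.7)/0.065 = 35.3846.
Sellers' marginal cost at q' = 35.3846: 18.5 + 0.072·35.3846 = 21.0477.
Δq = 69.3431 − 35.3846 = 33.9585; wedge = 25.7 − 21.0477 = 4.6523.
Deadweight loss = ½ × 33.9585 × 4.6523 = €78.99 million.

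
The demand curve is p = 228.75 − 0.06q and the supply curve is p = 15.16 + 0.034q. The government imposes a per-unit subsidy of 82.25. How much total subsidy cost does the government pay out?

Competitive equilibrium: 228.75 − 0.06q = 15.16 + 0.034q → q* = 2272.234, p* = 92.416.
The subsidy lowers effective supply by 82.25: p = 0.034q − 67.09.
New quantity: 228.75 − 0.06q = 0.034q − 67.09 → q' = 3147.234.
Total subsidy cost = 82.25 × 3147.234 = 258860.

258860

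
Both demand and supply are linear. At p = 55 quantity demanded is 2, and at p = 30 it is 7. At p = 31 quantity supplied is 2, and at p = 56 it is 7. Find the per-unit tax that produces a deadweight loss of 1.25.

Demand slope = (30 − 55)/(7 − 2) = −5, so p = 65 − 5q.
Supply slope = (56 − 31)/(7 − 2) = 5, so p = 21 + 5q.
Competitive equilibrium: 65 − 5q = 21 + 5q → q* = 4.4, p* = 43.
A tax t gives Δq = t/10 and wedge t, so DWL = t²/20.
t²/20 = 1.25 → t² = 25 → t = 5.

5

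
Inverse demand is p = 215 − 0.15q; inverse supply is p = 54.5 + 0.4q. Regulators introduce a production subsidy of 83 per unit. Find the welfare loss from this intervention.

Competitive equilibrium: 215 − 0.15q = 54.5 + 0.4q → q* = 291.8182, p* = 171.2273.
The subsidy lowers effective supply by 83: p = 0.4q − 28.5.
New quantity: 215 − 0.15q = 0.4q − 28.5 → q' = 442.7273.
Overproduction Δq = 442.7273 − 291.8182 = 150.9091; wedge = subsidy = 83.
DWL = ½ × 150.9091 × 83 = 6262.73.

6262.73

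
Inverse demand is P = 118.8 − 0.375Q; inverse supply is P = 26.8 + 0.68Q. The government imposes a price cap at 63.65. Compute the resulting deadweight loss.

Competitive equilibrium: 118.8 − 0.375Q = 26.8 + 0.68Q → Q* = 87.2038, P* = 86.0986.
At the ceiling P = 63.65, quantity supplied = (63.65 − 26.8)/0.68 = 54.1912.
Willingness to pay at Q' = 54.1912: 118.8 − 0.375·54.1912 = 98.4783.
ΔQ = 87.2038 − 54.1912 = 33.0126; wedge = 98.4783 − 63.65 = 34.8283.
The triangle = ½ × 33.0126 × 34.8283 = 574.89.

574.89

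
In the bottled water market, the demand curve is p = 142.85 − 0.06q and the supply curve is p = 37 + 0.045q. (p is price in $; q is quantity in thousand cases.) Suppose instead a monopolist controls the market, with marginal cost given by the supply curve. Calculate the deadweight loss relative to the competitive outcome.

Competitive equilibrium: 142.85 − 0.06q = 37 + 0.045q → q* = 1008.0952, p* = 82.3643.
Marginal revenue: MR = 142.85 − 0.12q. Set MR = MC: 142.85 − 0.12q = 37 + 0.045q → q_m = 641.5152.
Price p_m = 142.85 − 0.06·641.5152 = 104.3591; MC(q_m) = 37 + 0.045·641.5152 = 65.8682.
Competitive q* = 1008.0952, so Δq = 366.58; wedge = 104.3591 − 65.8682 = 38.4909.
Deadweight loss = ½ × 366.58 × 38.4909 = $7055 thousand.

$7055 thousand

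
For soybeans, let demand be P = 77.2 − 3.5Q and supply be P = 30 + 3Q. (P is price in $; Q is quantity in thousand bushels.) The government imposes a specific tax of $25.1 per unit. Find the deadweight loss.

Competitive equilibrium: 77.2 − 3.5Q = 30 + 3Q → Q* = 7.2615, P* = 51.7846.
With the tax, the buyer price exceeds the seller price by 25.1: (77.2 − 3.5Q) − (30 + 3Q) = 25.1 → Q' = 3.4.
ΔQ = 7.2615 − 3.4 = 3.8615; the wedge equals the tax, 25.1.
Deadweight loss = ½ × 3.8615 × 25.1 = $48.46 thousand.

$48.46 thousand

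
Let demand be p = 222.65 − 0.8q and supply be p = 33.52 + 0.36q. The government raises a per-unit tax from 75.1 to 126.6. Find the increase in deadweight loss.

4477.39

Competitive equilibrium: 222.65 − 0.8q = 33.52 + 0.36q → q* = 163.0431, p* = 92.2155.
For a per-unit tax t: Δq = t/1.16, so DWL = ½·t·(t/1.16) = t²/2.32.
At t = 75.1: DWL = 2431.039. At t = 126.6: DWL = 6908.431.
Increase = 6908.431 − 2431.039 = 4477.39.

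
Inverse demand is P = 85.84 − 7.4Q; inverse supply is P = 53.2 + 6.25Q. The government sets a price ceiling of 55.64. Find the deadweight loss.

Competitive equilibrium: 85.84 − 7.4Q = 53.2 + 6.25Q → Q* = 2.3912, P* = 68.1451.
At the ceiling P = 55.64, quantity supplied = (55.64 − 53.2)/6.25 = 0.3904.
Willingness to pay at Q' = 0.3904: 85.84 − 7.4·0.3904 = 82.951.
ΔQ = 2.3912 − 0.3904 = 2.0008; wedge = 82.951 − 55.64 = 27.311.
DWL = ½ × 2.0008 × 27.311 = 27.32.

27.32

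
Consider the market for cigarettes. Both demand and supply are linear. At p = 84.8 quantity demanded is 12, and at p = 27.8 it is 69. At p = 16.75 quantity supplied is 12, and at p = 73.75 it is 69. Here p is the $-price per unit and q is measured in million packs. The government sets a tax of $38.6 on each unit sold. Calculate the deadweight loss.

Demand slope = (27.8 − 84.8)/(69 − 12) = −1, so p = 96.8 − q.
Supply slope = (73.75 − 16.75)/(69 − 12) = 1, so p = 4.75 + q.
Competitive equilibrium: 96.8 − q = 4.75 + q → q* = 46.025, p* = 50.775.
With the tax, the buyer price exceeds the seller price by 38.6: (96.8 − q) − (4.75 + q) = 38.6 → q' = 26.725.
Δq = 46.025 − 26.725 = 19.3; the wedge equals the tax, 38.6.
The triangle = ½ × 19.3 × 38.6 = $372.49 million.

$372.49 million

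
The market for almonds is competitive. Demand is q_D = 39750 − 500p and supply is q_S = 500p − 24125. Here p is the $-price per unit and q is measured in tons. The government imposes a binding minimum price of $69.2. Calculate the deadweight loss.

In inverse form: demand p = 79.5 − 0.002q, supply p = 48.25 + 0.002q.
Competitive equilibrium: 79.5 − 0.002q = 48.25 + 0.002q → q* = 7812.5, p* = 63.875.
At the floor p = 69.2, quantity demanded = (79.5 − 69.2)/0.002 = 5150.
Sellers' marginal cost at q' = 5150: 48.25 + 0.002·5150 = 58.55.
Δq = 7812.5 − 5150 = 2662.5; wedge = 69.2 − 58.55 = 10.65.
Welfare loss = ½ × 2662.5 × 10.65 = $14177.81.

$14177.81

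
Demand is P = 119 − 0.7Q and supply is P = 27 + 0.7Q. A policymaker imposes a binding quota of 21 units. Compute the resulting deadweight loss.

1399.56

Competitive equilibrium: 119 − 0.7Q = 27 + 0.7Q → Q* = 65.7143, P* = 73.
At Q = 21: demand price = 119 − 0.7·21 = 104.3; supply price = 27 + 0.7·21 = 41.7.
ΔQ = 65.7143 − 21 = 44.7143; wedge = 104.3 − 41.7 = 62.6.
Welfare loss = ½ × 44.7143 × 62.6 = 1399.56.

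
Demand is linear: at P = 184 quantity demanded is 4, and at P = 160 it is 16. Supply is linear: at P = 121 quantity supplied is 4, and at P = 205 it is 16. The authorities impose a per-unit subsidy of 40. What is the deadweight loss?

88.89

Demand slope = (160 − 184)/(16 − 4) = −2, so P = 192 − 2Q.
Supply slope = (205 − 121)/(16 − 4) = 7, so P = 93 + 7Q.
Competitive equilibrium: 192 − 2Q = 93 + 7Q → Q* = 11, P* = 170.
The subsidy lowers effective supply by 40: P = 53 + 7Q.
New quantity: 192 − 2Q = 53 + 7Q → Q' = 15.4444.
Overproduction ΔQ = 15.4444 − 11 = 4.4444; wedge = subsidy = 40.
Welfare loss = ½ × 4.4444 × 40 = 88.89.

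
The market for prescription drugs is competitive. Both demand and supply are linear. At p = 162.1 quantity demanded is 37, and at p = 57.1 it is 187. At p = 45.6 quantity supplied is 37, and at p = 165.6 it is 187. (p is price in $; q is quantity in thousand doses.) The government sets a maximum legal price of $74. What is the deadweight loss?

$1333.52 thousand

Demand slope = (57.1 − 162.1)/(187 − 37) = −0.7, so p = 188 − 0.7q.
Supply slope = (165.6 − 45.6)/(187 − 37) = 0.8, so p = 16 + 0.8q.
Competitive equilibrium: 188 − 0.7q = 16 + 0.8q → q* = 114.6667, p* = 107.7333.
At the ceiling p = 74, quantity supplied = (74 − 16)/0.8 = 72.5.
Willingness to pay at q' = 72.5: 188 − 0.7·72.5 = 137.25.
Δq = 114.6667 − 72.5 = 42.1667; wedge = 137.25 − 74 = 63.25.
Deadweight loss = ½ × 42.1667 × 63.25 = $1333.52 thousand.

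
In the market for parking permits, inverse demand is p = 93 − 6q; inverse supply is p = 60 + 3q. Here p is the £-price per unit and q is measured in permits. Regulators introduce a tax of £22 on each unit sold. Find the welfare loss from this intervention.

Competitive equilibrium: 93 − 6q = 60 + 3q → q* = 3.6667, p* = 71.
With the tax, the buyer price exceeds the seller price by 22: (93 − 6q) − (60 + 3q) = 22 → q' = 1.2222.
Δq = 3.6667 − 1.2222 = 2.4445; the wedge equals the tax, 22.
Deadweight loss = ½ × 2.4445 × 22 = £26.89.

£26.89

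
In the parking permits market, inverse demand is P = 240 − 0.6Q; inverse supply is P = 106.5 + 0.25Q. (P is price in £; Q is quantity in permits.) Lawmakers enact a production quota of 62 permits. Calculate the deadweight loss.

Competitive equilibrium: 240 − 0.6Q = 106.5 + 0.25Q → Q* = 157.0588, P* = 145.7647.
At Q = 62: demand price = 240 − 0.6·62 = 202.8; supply price = 106.5 + 0.25·62 = 122.
ΔQ = 157.0588 − 62 = 95.0588; wedge = 202.8 − 122 = 80.8.
The triangle = ½ × 95.0588 × 80.8 = £3840.38.

£3840.38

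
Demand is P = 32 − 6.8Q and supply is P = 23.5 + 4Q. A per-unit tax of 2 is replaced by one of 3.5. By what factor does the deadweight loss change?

Competitive equilibrium: 32 − 6.8Q = 23.5 + 4Q → Q* = 0.787, P* = 26.6481.
For a per-unit tax t: ΔQ = t/10.8, so DWL = ½·t·(t/10.8) = t²/21.6.
At t = 2: DWL = 0.185. At t = 3.5: DWL = 0.567.
Ratio = (3.5/2)² = 3.0625.

3.0625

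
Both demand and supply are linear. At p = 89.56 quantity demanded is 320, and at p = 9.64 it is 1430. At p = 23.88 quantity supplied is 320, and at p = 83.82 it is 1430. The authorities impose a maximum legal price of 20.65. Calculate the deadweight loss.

21272.54

Demand slope = (9.64 − 89.56)/(1430 − 320) = −0.072, so p = 112.6 − 0.072q.
Supply slope = (83.82 − 23.88)/(1430 − 320) = 0.054, so p = 6.6 + 0.054q.
Competitive equilibrium: 112.6 − 0.072q = 6.6 + 0.054q → q* = 841.26984, p* = 52.02857.
At the ceiling p = 20.65, quantity supplied = (20.65 − 6.6)/0.054 = 260.18519.
Willingness to pay at q' = 260.18519: 112.6 − 0.072·260.18519 = 93.86667.
Δq = 841.26984 − 260.18519 = 581.08465; wedge = 93.86667 − 20.65 = 73.21667.
The triangle = ½ × 581.08465 × 73.21667 = 21272.54.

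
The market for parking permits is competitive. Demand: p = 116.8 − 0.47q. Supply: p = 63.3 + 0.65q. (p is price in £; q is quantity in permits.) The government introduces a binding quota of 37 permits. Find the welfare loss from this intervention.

Competitive equilibrium: 116.8 − 0.47q = 63.3 + 0.65q → q* = 47.7679, p* = 94.3491.
At q = 37: demand price = 116.8 − 0.47·37 = 99.41; supply price = 63.3 + 0.65·37 = 87.35.
Δq = 47.7679 − 37 = 10.7679; wedge = 99.41 − 87.35 = 12.06.
The triangle = ½ × 10.7679 × 12.06 = £64.93.

£64.93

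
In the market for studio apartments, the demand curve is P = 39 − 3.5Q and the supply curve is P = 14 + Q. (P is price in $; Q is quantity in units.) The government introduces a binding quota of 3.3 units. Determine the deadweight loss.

Competitive equilibrium: 39 − 3.5Q = 14 + Q → Q* = 5.5556, P* = 19.5556.
At Q = 3.3: demand price = 39 − 3.5·3.3 = 27.45; supply price = 14 + 1·3.3 = 17.3.
ΔQ = 5.5556 − 3.3 = 2.2556; wedge = 27.45 − 17.3 = 10.15.
DWL = ½ × 2.2556 × 10.15 = $11.45.

$11.45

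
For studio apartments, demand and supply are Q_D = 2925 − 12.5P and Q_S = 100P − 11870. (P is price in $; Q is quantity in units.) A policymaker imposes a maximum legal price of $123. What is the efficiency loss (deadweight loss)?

In inverse form: demand P = 234 − 0.08Q, supply P = 118.7 + 0.01Q.
Competitive equilibrium: 234 − 0.08Q = 118.7 + 0.01Q → Q* = 1281.1111, P* = 131.5111.
At the ceiling P = 123, quantity supplied = (123 − 118.7)/0.01 = 430.
Willingness to pay at Q' = 430: 234 − 0.08·430 = 199.6.
ΔQ = 1281.1111 − 430 = 851.1111; wedge = 199.6 − 123 = 76.6.
Welfare loss = ½ × 851.1111 × 76.6 = $32597.56.

$32597.56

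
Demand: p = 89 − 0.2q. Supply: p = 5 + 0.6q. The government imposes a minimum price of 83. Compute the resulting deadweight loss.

Competitive equilibrium: 89 − 0.2q = 5 + 0.6q → q* = 105, p* = 68.
At the floor p = 83, quantity demanded = (89 − 83)/0.2 = 30.
Sellers' marginal cost at q' = 30: 5 + 0.6·30 = 23.
Δq = 105 − 30 = 75; wedge = 83 − 23 = 60.
Welfare loss = ½ × 75 × 60 = 2250.

2250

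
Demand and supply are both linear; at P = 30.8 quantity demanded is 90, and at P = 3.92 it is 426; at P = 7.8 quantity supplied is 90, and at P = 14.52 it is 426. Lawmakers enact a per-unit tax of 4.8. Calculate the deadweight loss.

115.20

Demand slope = (3.92 − 30.8)/(426 − 90) = −0.08, so P = 38 − 0.08Q.
Supply slope = (14.52 − 7.8)/(426 − 90) = 0.02, so P = 6 + 0.02Q.
Competitive equilibrium: 38 − 0.08Q = 6 + 0.02Q → Q* = 320, P* = 12.4.
With the tax, the buyer price exceeds the seller price by 4.8: (38 − 0.08Q) − (6 + 0.02Q) = 4.8 → Q' = 272.
ΔQ = 320 − 272 = 48; the wedge equals the tax, 4.8.
Deadweight loss = ½ × 48 × 4.8 = 115.20.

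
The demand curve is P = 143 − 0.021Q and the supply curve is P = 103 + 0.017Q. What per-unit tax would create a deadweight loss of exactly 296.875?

Competitive equilibrium: 143 − 0.021Q = 103 + 0.017Q → Q* = 1052.6316, P* = 120.8947.
A tax t gives ΔQ = t/0.038 and wedge t, so DWL = t²/0.076.
t²/0.076 = 296.875 → t² = 22.5625 → t = 4.75.

4.75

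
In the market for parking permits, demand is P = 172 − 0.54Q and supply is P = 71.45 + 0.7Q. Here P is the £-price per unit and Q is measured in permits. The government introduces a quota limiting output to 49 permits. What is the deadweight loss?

£638.40

Competitive equilibrium: 172 − 0.54Q = 71.45 + 0.7Q → Q* = 81.0887, P* = 128.2121.
At Q = 49: demand price = 172 − 0.54·49 = 145.54; supply price = 71.45 + 0.7·49 = 105.75.
ΔQ = 81.0887 − 49 = 32.0887; wedge = 145.54 − 105.75 = 39.79.
Deadweight loss = ½ × 32.0887 × 39.79 = £638.40.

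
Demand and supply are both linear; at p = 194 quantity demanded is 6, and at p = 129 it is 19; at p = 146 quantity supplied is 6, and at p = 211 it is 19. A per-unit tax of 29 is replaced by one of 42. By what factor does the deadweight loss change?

2.098

Demand slope = (129 − 194)/(19 − 6) = −5, so p = 224 − 5q.
Supply slope = (211 − 146)/(19 − 6) = 5, so p = 116 + 5q.
Competitive equilibrium: 224 − 5q = 116 + 5q → q* = 10.8, p* = 170.
For a per-unit tax t: Δq = t/10, so DWL = ½·t·(t/10) = t²/20.
At t = 29: DWL = 42.05. At t = 42: DWL = 88.2.
Ratio = (42/29)² = 2.098.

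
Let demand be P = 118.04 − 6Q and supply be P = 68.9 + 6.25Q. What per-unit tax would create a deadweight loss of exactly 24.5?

24.5

Competitive equilibrium: 118.04 − 6Q = 68.9 + 6.25Q → Q* = 4.0114, P* = 93.9714.
A tax t gives ΔQ = t/12.25 and wedge t, so DWL = t²/24.5.
t²/24.5 = 24.5 → t² = 600.25 → t = 24.5.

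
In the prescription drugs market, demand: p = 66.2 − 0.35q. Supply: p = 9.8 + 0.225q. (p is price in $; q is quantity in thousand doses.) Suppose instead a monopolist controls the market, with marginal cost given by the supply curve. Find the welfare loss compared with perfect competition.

$396.02 thousand

Competitive equilibrium: 66.2 − 0.35q = 9.8 + 0.225q → q* = 98.087, p* = 31.8696.
Marginal revenue: MR = 66.2 − 0.7q. Set MR = MC: 66.2 − 0.7q = 9.8 + 0.225q → q_m = 60.973.
Price p_m = 66.2 − 0.35·60.973 = 44.8595; MC(q_m) = 9.8 + 0.225·60.973 = 23.5189.
Competitive q* = 98.087, so Δq = 37.114; wedge = 44.8595 − 23.5189 = 21.3406.
Welfare loss = ½ × 37.114 × 21.3406 = $396.02 thousand.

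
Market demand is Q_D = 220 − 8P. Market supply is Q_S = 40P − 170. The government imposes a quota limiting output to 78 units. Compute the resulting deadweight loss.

444.675

In inverse form: demand P = 27.5 − 0.125Q, supply P = 4.25 + 0.025Q.
Competitive equilibrium: 27.5 − 0.125Q = 4.25 + 0.025Q → Q* = 155, P* = 8.125.
At Q = 78: demand price = 27.5 − 0.125·78 = 17.75; supply price = 4.25 + 0.025·78 = 6.2.
ΔQ = 155 − 78 = 77; wedge = 17.75 − 6.2 = 11.55.
DWL = ½ × 77 × 11.55 = 444.675.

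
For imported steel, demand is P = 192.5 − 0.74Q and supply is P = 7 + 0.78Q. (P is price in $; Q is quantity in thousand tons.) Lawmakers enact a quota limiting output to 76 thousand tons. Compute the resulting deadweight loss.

$1610.92 thousand

Competitive equilibrium: 192.5 − 0.74Q = 7 + 0.78Q → Q* = 122.0395, P* = 102.1908.
At Q = 76: demand price = 192.5 − 0.74·76 = 136.26; supply price = 7 + 0.78·76 = 66.28.
ΔQ = 122.0395 − 76 = 46.0395; wedge = 136.26 − 66.28 = 69.98.
Welfare loss = ½ × 46.0395 × 69.98 = $1610.92 thousand.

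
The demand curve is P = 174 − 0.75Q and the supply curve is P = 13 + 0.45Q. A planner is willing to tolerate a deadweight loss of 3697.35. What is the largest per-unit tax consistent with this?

94.2

Competitive equilibrium: 174 − 0.75Q = 13 + 0.45Q → Q* = 134.1667, P* = 73.375.
A tax t gives ΔQ = t/1.2 and wedge t, so DWL = t²/2.4.
t²/2.4 = 3697.35 → t² = 8873.64 → t = 94.2.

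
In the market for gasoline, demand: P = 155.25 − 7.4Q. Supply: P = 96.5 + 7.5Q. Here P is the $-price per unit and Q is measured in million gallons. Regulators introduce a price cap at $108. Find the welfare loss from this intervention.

Competitive equilibrium: 155.25 − 7.4Q = 96.5 + 7.5Q → Q* = 3.943, P* = 126.0721.
At the ceiling P = 108, quantity supplied = (108 − 96.5)/7.5 = 1.5333.
Willingness to pay at Q' = 1.5333: 155.25 − 7.4·1.5333 = 143.9036.
ΔQ = 3.943 − 1.5333 = 2.4097; wedge = 143.9036 − 108 = 35.9036.
DWL = ½ × 2.4097 × 35.9036 = $43.26 million.

$43.26 million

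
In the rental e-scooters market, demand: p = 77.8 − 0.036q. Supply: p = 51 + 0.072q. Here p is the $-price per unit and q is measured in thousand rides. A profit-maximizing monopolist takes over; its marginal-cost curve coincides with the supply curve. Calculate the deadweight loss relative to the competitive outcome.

Competitive equilibrium: 77.8 − 0.036q = 51 + 0.072q → q* = 248.1481, p* = 68.8667.
Marginal revenue: MR = 77.8 − 0.072q. Set MR = MC: 77.8 − 0.072q = 51 + 0.072q → q_m = 186.1111.
Price p_m = 77.8 − 0.036·186.1111 = 71.1; MC(q_m) = 51 + 0.072·186.1111 = 64.4.
Competitive q* = 248.1481, so Δq = 62.037; wedge = 71.1 − 64.4 = 6.7.
The triangle = ½ × 62.037 × 6.7 = $207.82 thousand.

$207.82 thousand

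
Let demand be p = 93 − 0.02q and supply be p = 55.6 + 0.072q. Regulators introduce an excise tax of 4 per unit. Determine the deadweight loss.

Competitive equilibrium: 93 − 0.02q = 55.6 + 0.072q → q* = 406.5217, p* = 84.8696.
With the tax, the buyer price exceeds the seller price by 4: (93 − 0.02q) − (55.6 + 0.072q) = 4 → q' = 363.0435.
Δq = 406.5217 − 363.0435 = 43.4782; the wedge equals the tax, 4.
Deadweight loss = ½ × 43.4782 × 4 = 86.96.

86.96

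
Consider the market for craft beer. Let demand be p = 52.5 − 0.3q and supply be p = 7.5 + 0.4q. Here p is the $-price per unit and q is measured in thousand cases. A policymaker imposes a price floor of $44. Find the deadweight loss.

Competitive equilibrium: 52.5 − 0.3q = 7.5 + 0.4q → q* = 64.2857, p* = 33.2143.
At the floor p = 44, quantity demanded = (52.5 − 44)/0.3 = 28.3333.
Sellers' marginal cost at q' = 28.3333: 7.5 + 0.4·28.3333 = 18.8333.
Δq = 64.2857 − 28.3333 = 35.9524; wedge = 44 − 18.8333 = 25.1667.
The triangle = ½ × 35.9524 × 25.1667 = $452.40 thousand.

$452.40 thousand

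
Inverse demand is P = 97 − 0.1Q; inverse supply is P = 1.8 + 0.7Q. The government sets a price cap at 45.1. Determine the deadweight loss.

1306.12

Competitive equilibrium: 97 − 0.1Q = 1.8 + 0.7Q → Q* = 119, P* = 85.1.
At the ceiling P = 45.1, quantity supplied = (45.1 − 1.8)/0.7 = 61.8571.
Willingness to pay at Q' = 61.8571: 97 − 0.1·61.8571 = 90.8143.
ΔQ = 119 − 61.8571 = 57.1429; wedge = 90.8143 − 45.1 = 45.7143.
Deadweight loss = ½ × 57.1429 × 45.7143 = 1306.12.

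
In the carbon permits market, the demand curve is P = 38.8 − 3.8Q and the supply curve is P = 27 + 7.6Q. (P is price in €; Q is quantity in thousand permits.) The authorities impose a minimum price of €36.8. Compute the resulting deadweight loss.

€1.48 thousand

Competitive equilibrium: 38.8 − 3.8Q = 27 + 7.6Q → Q* = 1.0351, P* = 34.8667.
At the floor P = 36.8, quantity demanded = (38.8 − 36.8)/3.8 = 0.5263.
Sellers' marginal cost at Q' = 0.5263: 27 + 7.6·0.5263 = 30.9999.
ΔQ = 1.0351 − 0.5263 = 0.5088; wedge = 36.8 − 30.9999 = 5.8001.
Deadweight loss = ½ × 0.5088 × 5.8001 = €1.48 thousand.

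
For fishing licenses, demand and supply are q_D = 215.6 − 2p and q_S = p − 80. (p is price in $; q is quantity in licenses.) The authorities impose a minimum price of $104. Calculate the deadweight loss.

$89.65

In inverse form: demand p = 107.8 − 0.5q, supply p = 80 + q.
Competitive equilibrium: 107.8 − 0.5q = 80 + q → q* = 18.5333, p* = 98.5333.
At the floor p = 104, quantity demanded = (107.8 − 104)/0.5 = 7.6.
Sellers' marginal cost at q' = 7.6: 80 + 1·7.6 = 87.6.
Δq = 18.5333 − 7.6 = 10.9333; wedge = 104 − 87.6 = 16.4.
Welfare loss = ½ × 10.9333 × 16.4 = $89.65.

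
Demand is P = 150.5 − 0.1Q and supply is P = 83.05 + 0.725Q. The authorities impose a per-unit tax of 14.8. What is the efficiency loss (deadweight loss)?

Competitive equilibrium: 150.5 − 0.1Q = 83.05 + 0.725Q → Q* = 81.7576, P* = 142.3242.
With the tax, the buyer price exceeds the seller price by 14.8: (150.5 − 0.1Q) − (83.05 + 0.725Q) = 14.8 → Q' = 63.8182.
ΔQ = 81.7576 − 63.8182 = 17.9394; the wedge equals the tax, 14.8.
DWL = ½ × 17.9394 × 14.8 = 132.75.

132.75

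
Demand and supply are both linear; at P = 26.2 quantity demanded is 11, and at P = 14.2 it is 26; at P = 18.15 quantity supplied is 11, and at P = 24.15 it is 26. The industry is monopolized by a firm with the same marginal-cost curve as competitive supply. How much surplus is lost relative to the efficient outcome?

Demand slope = (14.2 − 26.2)/(26 − 11) = −0.8, so P = 35 − 0.8Q.
Supply slope = (24.15 − 18.15)/(26 − 11) = 0.4, so P = 13.75 + 0.4Q.
Competitive equilibrium: 35 − 0.8Q = 13.75 + 0.4Q → Q* = 17.7083, P* = 20.8333.
Marginal revenue: MR = 35 − 1.6Q. Set MR = MC: 35 − 1.6Q = 13.75 + 0.4Q → Q_m = 10.625.
Price P_m = 35 − 0.8·10.625 = 26.5; MC(Q_m) = 13.75 + 0.4·10.625 = 18.
Competitive Q* = 17.7083, so ΔQ = 7.0833; wedge = 26.5 − 18 = 8.5.
The triangle = ½ × 7.0833 × 8.5 = 30.10.

30.10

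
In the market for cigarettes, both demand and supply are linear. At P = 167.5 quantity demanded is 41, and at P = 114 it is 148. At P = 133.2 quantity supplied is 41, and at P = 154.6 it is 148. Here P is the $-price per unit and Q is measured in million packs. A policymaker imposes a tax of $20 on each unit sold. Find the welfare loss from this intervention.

$285.71 million

Demand slope = (114 − 167.5)/(148 − 41) = −0.5, so P = 188 − 0.5Q.
Supply slope = (154.6 − 133.2)/(148 − 41) = 0.2, so P = 125 + 0.2Q.
Competitive equilibrium: 188 − 0.5Q = 125 + 0.2Q → Q* = 90, P* = 143.
With the tax, the buyer price exceeds the seller price by 20: (188 − 0.5Q) − (125 + 0.2Q) = 20 → Q' = 61.4286.
ΔQ = 90 − 61.4286 = 28.5714; the wedge equals the tax, 20.
DWL = ½ × 28.5714 × 20 = $285.71 million.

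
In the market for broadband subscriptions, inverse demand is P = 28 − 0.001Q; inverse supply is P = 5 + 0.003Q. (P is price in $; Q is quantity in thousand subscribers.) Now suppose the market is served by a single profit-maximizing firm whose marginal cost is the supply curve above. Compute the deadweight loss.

$2645 thousand

Competitive equilibrium: 28 − 0.001Q = 5 + 0.003Q → Q* = 5750, P* = 22.25.
Marginal revenue: MR = 28 − 0.002Q. Set MR = MC: 28 − 0.002Q = 5 + 0.003Q → Q_m = 4600.
Price P_m = 28 − 0.001·4600 = 23.4; MC(Q_m) = 5 + 0.003·4600 = 18.8.
Competitive Q* = 5750, so ΔQ = 1150; wedge = 23.4 − 18.8 = 4.6.
The triangle = ½ × 1150 × 4.6 = $2645 thousand.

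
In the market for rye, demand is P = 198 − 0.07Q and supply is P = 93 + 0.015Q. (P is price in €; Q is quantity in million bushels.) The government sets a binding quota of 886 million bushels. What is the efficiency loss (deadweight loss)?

Competitive equilibrium: 198 − 0.07Q = 93 + 0.015Q → Q* = 1235.2941, P* = 111.5294.
At Q = 886: demand price = 198 − 0.07·886 = 135.98; supply price = 93 + 0.015·886 = 106.29.
ΔQ = 1235.2941 − 886 = 349.2941; wedge = 135.98 − 106.29 = 29.69.
The triangle = ½ × 349.2941 × 29.69 = €5185.27 million.

€5185.27 million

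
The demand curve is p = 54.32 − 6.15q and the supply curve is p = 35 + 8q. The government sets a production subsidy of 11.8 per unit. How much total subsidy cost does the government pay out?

25.95

Competitive equilibrium: 54.32 − 6.15q = 35 + 8q → q* = 1.3654, p* = 45.923.
The subsidy lowers effective supply by 11.8: p = 23.2 + 8q.
New quantity: 54.32 − 6.15q = 23.2 + 8q → q' = 2.1993.
Total subsidy cost = 11.8 × 2.1993 = 25.95.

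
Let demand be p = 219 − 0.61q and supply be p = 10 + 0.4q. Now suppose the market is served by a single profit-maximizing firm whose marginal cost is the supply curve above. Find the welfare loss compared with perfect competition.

Competitive equilibrium: 219 − 0.61q = 10 + 0.4q → q* = 206.93069, p* = 92.77228.
Marginal revenue: MR = 219 − 1.22q. Set MR = MC: 219 − 1.22q = 10 + 0.4q → q_m = 129.01235.
Price p_m = 219 − 0.61·129.01235 = 140.30247; MC(q_m) = 10 + 0.4·129.01235 = 61.60494.
Competitive q* = 206.93069, so Δq = 77.91834; wedge = 140.30247 − 61.60494 = 78.69753.
Deadweight loss = ½ × 77.91834 × 78.69753 = 3065.99.

3065.99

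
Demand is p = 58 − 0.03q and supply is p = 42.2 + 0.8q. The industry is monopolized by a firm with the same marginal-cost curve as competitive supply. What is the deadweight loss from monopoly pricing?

0.18

Competitive equilibrium: 58 − 0.03q = 42.2 + 0.8q → q* = 19.0361, p* = 57.4289.
Marginal revenue: MR = 58 − 0.06q. Set MR = MC: 58 − 0.06q = 42.2 + 0.8q → q_m = 18.3721.
Price p_m = 58 − 0.03·18.3721 = 57.4488; MC(q_m) = 42.2 + 0.8·18.3721 = 56.8977.
Competitive q* = 19.0361, so Δq = 0.664; wedge = 57.4488 − 56.8977 = 0.5511.
Deadweight loss = ½ × 0.664 × 0.5511 = 0.18.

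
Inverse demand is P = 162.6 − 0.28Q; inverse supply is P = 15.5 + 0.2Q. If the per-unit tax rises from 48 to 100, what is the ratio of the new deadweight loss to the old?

Competitive equilibrium: 162.6 − 0.28Q = 15.5 + 0.2Q → Q* = 306.4583, P* = 76.7917.
For a per-unit tax t: ΔQ = t/0.48, so DWL = ½·t·(t/0.48) = t²/0.96.
At t = 48: DWL = 2400. At t = 100: DWL = 10416.667.
Ratio = (100/48)² = 4.340.

4.340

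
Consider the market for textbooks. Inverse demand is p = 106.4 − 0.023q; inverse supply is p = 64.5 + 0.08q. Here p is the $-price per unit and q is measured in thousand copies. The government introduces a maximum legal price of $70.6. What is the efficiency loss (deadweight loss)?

$5626.93 thousand

Competitive equilibrium: 106.4 − 0.023q = 64.5 + 0.08q → q* = 406.79612, p* = 97.04369.
At the ceiling p = 70.6, quantity supplied = (70.6 − 64.5)/0.08 = 76.25.
Willingness to pay at q' = 76.25: 106.4 − 0.023·76.25 = 104.64625.
Δq = 406.79612 − 76.25 = 330.54612; wedge = 104.64625 − 70.6 = 34.04625.
The triangle = ½ × 330.54612 × 34.04625 = $5626.93 thousand.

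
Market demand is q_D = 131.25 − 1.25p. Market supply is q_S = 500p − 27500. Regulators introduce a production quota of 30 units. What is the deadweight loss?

In inverse form: demand p = 105 − 0.8q, supply p = 55 + 0.002q.
Competitive equilibrium: 105 − 0.8q = 55 + 0.002q → q* = 62.3441, p* = 55.1247.
At q = 30: demand price = 105 − 0.8·30 = 81; supply price = 55 + 0.002·30 = 55.06.
Δq = 62.3441 − 30 = 32.3441; wedge = 81 − 55.06 = 25.94.
DWL = ½ × 32.3441 × 25.94 = 419.50.

419.50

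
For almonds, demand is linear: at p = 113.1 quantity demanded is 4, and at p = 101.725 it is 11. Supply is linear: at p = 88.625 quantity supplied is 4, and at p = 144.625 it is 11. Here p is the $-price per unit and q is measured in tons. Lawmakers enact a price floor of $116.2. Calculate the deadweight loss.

Demand slope = (101.725 − 113.1)/(11 − 4) = −1.625, so p = 119.6 − 1.625q.
Supply slope = (144.625 − 88.625)/(11 − 4) = 8, so p = 56.625 + 8q.
Competitive equilibrium: 119.6 − 1.625q = 56.625 + 8q → q* = 6.5429, p* = 108.9679.
At the floor p = 116.2, quantity demanded = (119.6 − 116.2)/1.625 = 2.0923.
Sellers' marginal cost at q' = 2.0923: 56.625 + 8·2.0923 = 73.3634.
Δq = 6.5429 − 2.0923 = 4.4506; wedge = 116.2 − 73.3634 = 42.8366.
Deadweight loss = ½ × 4.4506 × 42.8366 = $95.32.

$95.32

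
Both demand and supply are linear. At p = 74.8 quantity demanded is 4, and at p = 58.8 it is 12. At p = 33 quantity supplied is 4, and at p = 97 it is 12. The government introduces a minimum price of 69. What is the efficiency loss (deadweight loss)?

8.192

Demand slope = (58.8 − 74.8)/(12 − 4) = −2, so p = 82.8 − 2q.
Supply slope = (97 − 33)/(12 − 4) = 8, so p = 1 + 8q.
Competitive equilibrium: 82.8 − 2q = 1 + 8q → q* = 8.18, p* = 66.44.
At the floor p = 69, quantity demanded = (82.8 − 69)/2 = 6.9.
Sellers' marginal cost at q' = 6.9: 1 + 8·6.9 = 56.2.
Δq = 8.18 − 6.9 = 1.28; wedge = 69 − 56.2 = 12.8.
The triangle = ½ × 1.28 × 12.8 = 8.192.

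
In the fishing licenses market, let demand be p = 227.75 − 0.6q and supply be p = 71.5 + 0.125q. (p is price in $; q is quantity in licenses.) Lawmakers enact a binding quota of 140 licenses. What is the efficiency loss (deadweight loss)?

Competitive equilibrium: 227.75 − 0.6q = 71.5 + 0.125q → q* = 215.5172, p* = 98.4397.
At q = 140: demand price = 227.75 − 0.6·140 = 143.75; supply price = 71.5 + 0.125·140 = 89.
Δq = 215.5172 − 140 = 75.5172; wedge = 143.75 − 89 = 54.75.
Welfare loss = ½ × 75.5172 × 54.75 = $2067.28.

$2067.28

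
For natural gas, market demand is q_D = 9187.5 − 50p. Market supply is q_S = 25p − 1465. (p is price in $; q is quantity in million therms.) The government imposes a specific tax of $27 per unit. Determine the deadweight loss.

In inverse form: demand p = 183.75 − 0.02q, supply p = 58.6 + 0.04q.
Competitive equilibrium: 183.75 − 0.02q = 58.6 + 0.04q → q* = 2085.8333, p* = 142.0333.
With the tax, the buyer price exceeds the seller price by 27: (183.75 − 0.02q) − (58.6 + 0.04q) = 27 → q' = 1635.8333.
Δq = 2085.8333 − 1635.8333 = 450; the wedge equals the tax, 27.
The triangle = ½ × 450 × 27 = $6075 million.

$6075 million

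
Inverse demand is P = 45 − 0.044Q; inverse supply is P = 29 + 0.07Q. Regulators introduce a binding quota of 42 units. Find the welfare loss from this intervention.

551.36

Competitive equilibrium: 45 − 0.044Q = 29 + 0.07Q → Q* = 140.3509, P* = 38.8246.
At Q = 42: demand price = 45 − 0.044·42 = 43.152; supply price = 29 + 0.07·42 = 31.94.
ΔQ = 140.3509 − 42 = 98.3509; wedge = 43.152 − 31.94 = 11.212.
Deadweight loss = ½ × 98.3509 × 11.212 = 551.36.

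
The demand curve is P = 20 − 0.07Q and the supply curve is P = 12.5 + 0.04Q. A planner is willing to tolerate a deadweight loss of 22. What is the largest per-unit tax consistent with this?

2.2

Competitive equilibrium: 20 − 0.07Q = 12.5 + 0.04Q → Q* = 68.1818, P* = 15.2273.
A tax t gives ΔQ = t/0.11 and wedge t, so DWL = t²/0.22.
t²/0.22 = 22 → t² = 4.84 → t = 2.2.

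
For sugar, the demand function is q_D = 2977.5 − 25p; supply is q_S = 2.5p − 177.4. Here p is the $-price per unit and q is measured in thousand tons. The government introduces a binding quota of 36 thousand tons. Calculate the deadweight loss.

In inverse form: demand p = 119.1 − 0.04q, supply p = 70.96 + 0.4q.
Competitive equilibrium: 119.1 − 0.04q = 70.96 + 0.4q → q* = 109.4091, p* = 114.7236.
At q = 36: demand price = 119.1 − 0.04·36 = 117.66; supply price = 70.96 + 0.4·36 = 85.36.
Δq = 109.4091 − 36 = 73.4091; wedge = 117.66 − 85.36 = 32.3.
Welfare loss = ½ × 73.4091 × 32.3 = $1185.56 thousand.

$1185.56 thousand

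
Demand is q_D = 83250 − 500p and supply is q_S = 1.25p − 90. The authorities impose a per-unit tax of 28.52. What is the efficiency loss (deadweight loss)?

507.10

In inverse form: demand p = 166.5 − 0.002q, supply p = 72 + 0.8q.
Competitive equilibrium: 166.5 − 0.002q = 72 + 0.8q → q* = 117.8304, p* = 166.2643.
With the tax, the buyer price exceeds the seller price by 28.52: (166.5 − 0.002q) − (72 + 0.8q) = 28.52 → q' = 82.2693.
Δq = 117.8304 − 82.2693 = 35.5611; the wedge equals the tax, 28.52.
The triangle = ½ × 35.5611 × 28.52 = 507.10.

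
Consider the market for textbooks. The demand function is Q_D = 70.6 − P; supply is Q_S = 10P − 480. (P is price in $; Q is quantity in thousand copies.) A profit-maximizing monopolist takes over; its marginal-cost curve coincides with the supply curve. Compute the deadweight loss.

In inverse form: demand P = 70.6 − Q, supply P = 48 + 0.1Q.
Competitive equilibrium: 70.6 − Q = 48 + 0.1Q → Q* = 20.54545, P* = 50.05455.
Marginal revenue: MR = 70.6 − 2Q. Set MR = MC: 70.6 − 2Q = 48 + 0.1Q → Q_m = 10.7619.
Price P_m = 70.6 − 1·10.7619 = 59.8381; MC(Q_m) = 48 + 0.1·10.7619 = 49.07619.
Competitive Q* = 20.54545, so ΔQ = 9.78355; wedge = 59.8381 − 49.07619 = 10.76191.
Welfare loss = ½ × 9.78355 × 10.76191 = $52.64 thousand.

$52.64 thousand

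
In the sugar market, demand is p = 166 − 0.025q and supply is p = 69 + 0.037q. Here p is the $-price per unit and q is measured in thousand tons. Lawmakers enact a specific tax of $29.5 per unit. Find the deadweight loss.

$7018.15 thousand

Competitive equilibrium: 166 − 0.025q = 69 + 0.037q → q* = 1564.51613, p* = 126.8871.
With the tax, the buyer price exceeds the seller price by 29.5: (166 − 0.025q) − (69 + 0.037q) = 29.5 → q' = 1088.70968.
Δq = 1564.51613 − 1088.70968 = 475.80645; the wedge equals the tax, 29.5.
DWL = ½ × 475.80645 × 29.5 = $7018.15 thousand.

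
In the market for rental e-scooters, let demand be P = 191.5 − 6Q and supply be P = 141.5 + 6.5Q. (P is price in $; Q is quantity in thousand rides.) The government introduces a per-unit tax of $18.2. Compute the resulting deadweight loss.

$13.25 thousand

Competitive equilibrium: 191.5 − 6Q = 141.5 + 6.5Q → Q* = 4, P* = 167.5.
With the tax, the buyer price exceeds the seller price by 18.2: (191.5 − 6Q) − (141.5 + 6.5Q) = 18.2 → Q' = 2.544.
ΔQ = 4 − 2.544 = 1.456; the wedge equals the tax, 18.2.
Deadweight loss = ½ × 1.456 × 18.2 = $13.25 thousand.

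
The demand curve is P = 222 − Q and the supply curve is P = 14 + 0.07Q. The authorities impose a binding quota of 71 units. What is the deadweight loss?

8145.76

Competitive equilibrium: 222 − Q = 14 + 0.07Q → Q* = 194.3925, P* = 27.6075.
At Q = 71: demand price = 222 − 1·71 = 151; supply price = 14 + 0.07·71 = 18.97.
ΔQ = 194.3925 − 71 = 123.3925; wedge = 151 − 18.97 = 132.03.
The triangle = ½ × 123.3925 × 132.03 = 8145.76.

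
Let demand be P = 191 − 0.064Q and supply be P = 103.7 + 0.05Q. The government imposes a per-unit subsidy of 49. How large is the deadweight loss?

Competitive equilibrium: 191 − 0.064Q = 103.7 + 0.05Q → Q* = 765.7895, P* = 141.9895.
The subsidy lowers effective supply by 49: P = 54.7 + 0.05Q.
New quantity: 191 − 0.064Q = 54.7 + 0.05Q → Q' = 1195.614.
Overproduction ΔQ = 1195.614 − 765.7895 = 429.8245; wedge = subsidy = 49.
Welfare loss = ½ × 429.8245 × 49 = 10530.70.

10530.70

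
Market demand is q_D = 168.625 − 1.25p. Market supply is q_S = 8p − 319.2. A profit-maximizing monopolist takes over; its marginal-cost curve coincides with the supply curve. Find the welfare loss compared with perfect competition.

1049.25

In inverse form: demand p = 134.9 − 0.8q, supply p = 39.9 + 0.125q.
Competitive equilibrium: 134.9 − 0.8q = 39.9 + 0.125q → q* = 102.7027, p* = 52.73784.
Marginal revenue: MR = 134.9 − 1.6q. Set MR = MC: 134.9 − 1.6q = 39.9 + 0.125q → q_m = 55.07246.
Price p_m = 134.9 − 0.8·55.07246 = 90.84203; MC(q_m) = 39.9 + 0.125·55.07246 = 46.78406.
Competitive q* = 102.7027, so Δq = 47.63024; wedge = 90.84203 − 46.78406 = 44.05797.
The triangle = ½ × 47.63024 × 44.05797 = 1049.25.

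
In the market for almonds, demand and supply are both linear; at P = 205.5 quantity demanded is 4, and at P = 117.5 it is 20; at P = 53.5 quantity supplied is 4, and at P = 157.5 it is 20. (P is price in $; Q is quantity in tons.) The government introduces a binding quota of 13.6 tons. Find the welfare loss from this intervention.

Demand slope = (117.5 − 205.5)/(20 − 4) = −5.5, so P = 227.5 − 5.5Q.
Supply slope = (157.5 − 53.5)/(20 − 4) = 6.5, so P = 27.5 + 6.5Q.
Competitive equilibrium: 227.5 − 5.5Q = 27.5 + 6.5Q → Q* = 16.6667, P* = 135.8333.
At Q = 13.6: demand price = 227.5 − 5.5·13.6 = 152.7; supply price = 27.5 + 6.5·13.6 = 115.9.
ΔQ = 16.6667 − 13.6 = 3.0667; wedge = 152.7 − 115.9 = 36.8.
The triangle = ½ × 3.0667 × 36.8 = $56.43.

$56.43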